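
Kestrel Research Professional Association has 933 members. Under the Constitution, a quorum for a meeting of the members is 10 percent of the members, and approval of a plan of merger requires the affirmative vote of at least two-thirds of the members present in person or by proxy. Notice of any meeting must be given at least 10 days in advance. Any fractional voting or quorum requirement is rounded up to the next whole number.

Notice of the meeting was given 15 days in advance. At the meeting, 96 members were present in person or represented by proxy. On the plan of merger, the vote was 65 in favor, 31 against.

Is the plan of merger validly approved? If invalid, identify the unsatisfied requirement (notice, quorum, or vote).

Valid — all requirements satisfied.

Notice: 15 days given; 10 required. Satisfied.
Quorum: 10% of 933 = 93.30, rounded up to 94; 96 present. Satisfied.
Vote: requires two-thirds of those present (96); 2/3 of 96 = 64, so 64 needed; 65 in favor. Satisfied.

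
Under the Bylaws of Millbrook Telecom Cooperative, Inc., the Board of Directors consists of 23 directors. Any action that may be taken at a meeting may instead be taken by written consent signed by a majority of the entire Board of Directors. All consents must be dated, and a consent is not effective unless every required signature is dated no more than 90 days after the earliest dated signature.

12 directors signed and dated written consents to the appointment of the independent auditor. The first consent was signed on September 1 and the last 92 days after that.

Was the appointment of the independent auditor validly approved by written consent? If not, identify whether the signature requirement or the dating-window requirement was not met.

Signatures required: a majority of 23 — a majority of 23 is 12, so 12 needed; 12 signed. Sufficient.
Dating window: the latest signature is 92 days after the earliest; the limit is 90 days. Outside the window.

Not effective — dating-window requirement not satisfied.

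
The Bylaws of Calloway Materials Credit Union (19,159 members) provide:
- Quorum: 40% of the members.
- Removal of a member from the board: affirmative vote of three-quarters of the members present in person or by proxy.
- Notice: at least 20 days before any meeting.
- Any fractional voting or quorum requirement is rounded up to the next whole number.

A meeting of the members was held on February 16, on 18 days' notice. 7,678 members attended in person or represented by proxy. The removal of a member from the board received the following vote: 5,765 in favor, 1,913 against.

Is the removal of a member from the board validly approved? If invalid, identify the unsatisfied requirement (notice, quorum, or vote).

Notice: 18 days given; 20 required. Not satisfied.
Quorum: 40% of 19,159 = 7,663.60, rounded up to 7,664; 7,678 present. Satisfied.
Vote: requires three-fourths of those present (7,678); 3/4 of 7678 = 5758.50, rounded up to 5759, so 5,759 needed; 5,765 in favor. Satisfied.

Invalid — notice requirement not satisfied.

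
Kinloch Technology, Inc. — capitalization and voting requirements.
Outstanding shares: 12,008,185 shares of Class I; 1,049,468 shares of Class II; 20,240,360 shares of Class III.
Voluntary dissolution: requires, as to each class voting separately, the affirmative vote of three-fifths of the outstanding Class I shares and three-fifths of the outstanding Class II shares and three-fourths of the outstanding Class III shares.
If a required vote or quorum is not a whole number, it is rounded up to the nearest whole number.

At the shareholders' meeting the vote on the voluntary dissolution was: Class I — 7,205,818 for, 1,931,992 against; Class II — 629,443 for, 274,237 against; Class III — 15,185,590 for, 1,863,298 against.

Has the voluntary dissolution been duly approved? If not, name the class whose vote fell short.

Not approved — the Class II shares did not give the required vote.

Class I: 3/5 of 12008185 = 7204911; 7,204,911 required, 7,205,818 in favor — approved.
Class II: 3/5 of 1049468 = 629680.80, rounded up to 629681; 629,681 required, 629,443 in favor — not approved.
Class III: 3/4 of 20240360 = 15180270; 15,180,270 required, 15,185,590 in favor — approved.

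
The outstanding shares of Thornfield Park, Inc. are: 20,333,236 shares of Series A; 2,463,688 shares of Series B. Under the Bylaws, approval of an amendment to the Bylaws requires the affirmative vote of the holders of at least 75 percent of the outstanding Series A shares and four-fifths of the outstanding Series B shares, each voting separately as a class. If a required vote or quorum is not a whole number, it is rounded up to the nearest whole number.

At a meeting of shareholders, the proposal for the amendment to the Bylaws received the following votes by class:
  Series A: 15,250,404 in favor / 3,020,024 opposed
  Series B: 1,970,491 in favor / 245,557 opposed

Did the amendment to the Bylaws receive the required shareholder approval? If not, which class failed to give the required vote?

Not approved — the Series B shares did not give the required vote.

Series A: 3/4 of 20333236 = 15249927; 15,249,927 required, 15,250,404 in favor — approved.
Series B: 4/5 of 2463688 = 1970950.40, rounded up to 1970951; 1,970,951 required, 1,970,491 in favor — not approved.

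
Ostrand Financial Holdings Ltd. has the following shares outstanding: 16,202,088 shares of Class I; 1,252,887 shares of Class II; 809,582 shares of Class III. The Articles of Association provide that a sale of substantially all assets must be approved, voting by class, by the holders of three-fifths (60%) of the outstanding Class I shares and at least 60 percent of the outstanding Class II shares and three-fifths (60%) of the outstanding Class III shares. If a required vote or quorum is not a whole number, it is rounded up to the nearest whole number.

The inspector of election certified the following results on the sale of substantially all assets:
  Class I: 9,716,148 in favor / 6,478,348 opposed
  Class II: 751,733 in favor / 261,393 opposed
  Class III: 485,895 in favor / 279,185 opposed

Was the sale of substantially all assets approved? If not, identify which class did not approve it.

Class I: 3/5 of 16202088 = 9721252.80, rounded up to 9721253; 9,721,253 required, 9,716,148 in favor — not approved.
Class II: 3/5 of 1252887 = 751732.20, rounded up to 751733; 751,733 required, 751,733 in favor — approved.
Class III: 3/5 of 809582 = 485749.20, rounded up to 485750; 485,750 required, 485,895 in favor — approved.

Not approved — the Class I shares did not give the required vote.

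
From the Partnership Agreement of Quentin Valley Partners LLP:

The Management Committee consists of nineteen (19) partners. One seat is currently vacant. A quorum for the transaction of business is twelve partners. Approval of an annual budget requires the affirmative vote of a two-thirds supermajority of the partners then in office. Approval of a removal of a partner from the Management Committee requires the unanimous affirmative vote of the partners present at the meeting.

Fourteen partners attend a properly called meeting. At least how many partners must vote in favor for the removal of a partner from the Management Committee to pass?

14

The removal of a partner from the Management Committee requires the unanimous vote of the partners present (14).
Unanimous means all 14.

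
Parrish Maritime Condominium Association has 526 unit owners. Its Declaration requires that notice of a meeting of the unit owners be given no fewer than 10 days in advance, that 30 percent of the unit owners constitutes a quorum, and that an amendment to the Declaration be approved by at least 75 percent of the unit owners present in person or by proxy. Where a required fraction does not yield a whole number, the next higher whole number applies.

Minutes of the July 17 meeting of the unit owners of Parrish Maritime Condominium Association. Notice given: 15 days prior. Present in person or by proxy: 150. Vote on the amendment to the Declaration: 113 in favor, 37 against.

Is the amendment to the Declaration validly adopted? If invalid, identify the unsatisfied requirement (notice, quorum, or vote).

Invalid — quorum requirement not satisfied.

Notice: 15 days given; 10 required. Satisfied.
Quorum: 30% of 526 = 157.80, rounded up to 158; 150 present. Not satisfied.
Vote: requires three-fourths of those present (150); 3/4 of 150 = 112.50, rounded up to 113, so 113 needed; 113 in favor. Satisfied.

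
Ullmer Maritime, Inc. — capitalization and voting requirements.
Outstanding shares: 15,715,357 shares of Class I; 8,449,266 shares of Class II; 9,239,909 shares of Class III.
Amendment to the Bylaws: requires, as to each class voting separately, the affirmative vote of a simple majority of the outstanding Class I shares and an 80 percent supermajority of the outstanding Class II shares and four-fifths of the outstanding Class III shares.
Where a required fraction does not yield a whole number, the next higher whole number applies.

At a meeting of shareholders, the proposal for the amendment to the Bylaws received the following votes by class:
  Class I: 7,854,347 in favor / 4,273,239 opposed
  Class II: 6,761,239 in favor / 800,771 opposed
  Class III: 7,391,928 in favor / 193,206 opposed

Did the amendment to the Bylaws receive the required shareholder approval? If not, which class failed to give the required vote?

Class I: a majority of 15715357 is 7857679; 7,857,679 required, 7,854,347 in favor — not approved.
Class II: 4/5 of 8449266 = 6759412.80, rounded up to 6759413; 6,759,413 required, 6,761,239 in favor — approved.
Class III: 4/5 of 9239909 = 7391927.20, rounded up to 7391928; 7,391,928 required, 7,391,928 in favor — approved.

Not approved — the Class I shares did not give the required vote.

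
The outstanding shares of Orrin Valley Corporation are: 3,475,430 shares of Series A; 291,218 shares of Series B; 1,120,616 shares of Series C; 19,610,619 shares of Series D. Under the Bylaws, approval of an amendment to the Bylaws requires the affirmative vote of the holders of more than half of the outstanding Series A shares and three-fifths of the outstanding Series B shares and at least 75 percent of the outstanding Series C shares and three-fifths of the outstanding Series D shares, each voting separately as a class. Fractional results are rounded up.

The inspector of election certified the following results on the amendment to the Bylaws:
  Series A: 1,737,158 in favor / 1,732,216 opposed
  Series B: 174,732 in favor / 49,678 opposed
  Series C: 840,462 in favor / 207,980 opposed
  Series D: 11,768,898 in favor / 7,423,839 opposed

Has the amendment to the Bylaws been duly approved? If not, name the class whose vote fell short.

Series A: a majority of 3475430 is 1737716; 1,737,716 required, 1,737,158 in favor — not approved.
Series B: 3/5 of 291218 = 174730.80, rounded up to 174731; 174,731 required, 174,732 in favor — approved.
Series C: 3/4 of 1120616 = 840462; 840,462 required, 840,462 in favor — approved.
Series D: 3/5 of 19610619 = 11766371.40, rounded up to 11766372; 11,766,372 required, 11,768,898 in favor — approved.

Not approved — the Series A shares did not give the required vote.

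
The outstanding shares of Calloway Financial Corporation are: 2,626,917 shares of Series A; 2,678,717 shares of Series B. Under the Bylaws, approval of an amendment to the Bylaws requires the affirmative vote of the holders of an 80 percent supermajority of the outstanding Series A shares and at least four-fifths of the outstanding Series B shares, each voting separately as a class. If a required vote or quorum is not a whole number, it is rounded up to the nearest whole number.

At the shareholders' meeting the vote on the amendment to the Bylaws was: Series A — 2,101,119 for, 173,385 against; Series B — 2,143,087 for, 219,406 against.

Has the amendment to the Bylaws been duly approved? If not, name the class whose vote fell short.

Series A: 4/5 of 2626917 = 2101533.60, rounded up to 2101534; 2,101,534 required, 2,101,119 in favor — not approved.
Series B: 4/5 of 2678717 = 2142973.60, rounded up to 2142974; 2,142,974 required, 2,143,087 in favor — approved.

Not approved — the Series A shares did not give the required vote.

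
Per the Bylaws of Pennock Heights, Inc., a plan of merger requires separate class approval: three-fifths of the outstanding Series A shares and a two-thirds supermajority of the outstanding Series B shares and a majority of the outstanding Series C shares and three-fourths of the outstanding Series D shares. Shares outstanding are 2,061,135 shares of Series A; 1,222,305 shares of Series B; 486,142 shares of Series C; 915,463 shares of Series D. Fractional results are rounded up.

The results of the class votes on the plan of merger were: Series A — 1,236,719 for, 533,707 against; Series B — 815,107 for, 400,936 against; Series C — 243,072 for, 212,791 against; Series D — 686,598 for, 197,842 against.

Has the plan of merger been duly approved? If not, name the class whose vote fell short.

Series A: 3/5 of 2061135 = 1236681; 1,236,681 required, 1,236,719 in favor — approved.
Series B: 2/3 of 1222305 = 814870; 814,870 required, 815,107 in favor — approved.
Series C: a majority of 486142 is 243072; 243,072 required, 243,072 in favor — approved.
Series D: 3/4 of 915463 = 686597.25, rounded up to 686598; 686,598 required, 686,598 in favor — approved.

Approved — every class gave the required vote.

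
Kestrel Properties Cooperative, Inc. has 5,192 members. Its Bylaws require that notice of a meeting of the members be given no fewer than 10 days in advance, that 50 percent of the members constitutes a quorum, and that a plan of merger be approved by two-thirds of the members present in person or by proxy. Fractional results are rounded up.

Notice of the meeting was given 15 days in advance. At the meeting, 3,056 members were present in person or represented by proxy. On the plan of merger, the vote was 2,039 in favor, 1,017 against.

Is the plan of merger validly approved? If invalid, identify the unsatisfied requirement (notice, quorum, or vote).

Valid — all requirements satisfied.

Notice: 15 days given; 10 required. Satisfied.
Quorum: 50% of 5,192 = 2,596; 3,056 present. Satisfied.
Vote: requires two-thirds of those present (3,056); 2/3 of 3056 = 2037.33, rounded up to 2038, so 2,038 needed; 2,039 in favor. Satisfied.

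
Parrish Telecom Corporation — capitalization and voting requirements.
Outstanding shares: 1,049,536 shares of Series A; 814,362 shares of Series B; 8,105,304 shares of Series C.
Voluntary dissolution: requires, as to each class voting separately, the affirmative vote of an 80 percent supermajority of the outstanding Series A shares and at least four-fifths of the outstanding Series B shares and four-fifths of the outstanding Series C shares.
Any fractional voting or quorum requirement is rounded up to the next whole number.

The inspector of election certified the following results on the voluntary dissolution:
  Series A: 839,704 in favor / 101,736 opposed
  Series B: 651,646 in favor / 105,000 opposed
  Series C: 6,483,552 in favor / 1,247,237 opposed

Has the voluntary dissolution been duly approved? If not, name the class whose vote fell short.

Not approved — the Series C shares did not give the required vote.

Series A: 4/5 of 1049536 = 839628.80, rounded up to 839629; 839,629 required, 839,704 in favor — approved.
Series B: 4/5 of 814362 = 651489.60, rounded up to 651490; 651,490 required, 651,646 in favor — approved.
Series C: 4/5 of 8105304 = 6484243.20, rounded up to 6484244; 6,484,244 required, 6,483,552 in favor — not approved.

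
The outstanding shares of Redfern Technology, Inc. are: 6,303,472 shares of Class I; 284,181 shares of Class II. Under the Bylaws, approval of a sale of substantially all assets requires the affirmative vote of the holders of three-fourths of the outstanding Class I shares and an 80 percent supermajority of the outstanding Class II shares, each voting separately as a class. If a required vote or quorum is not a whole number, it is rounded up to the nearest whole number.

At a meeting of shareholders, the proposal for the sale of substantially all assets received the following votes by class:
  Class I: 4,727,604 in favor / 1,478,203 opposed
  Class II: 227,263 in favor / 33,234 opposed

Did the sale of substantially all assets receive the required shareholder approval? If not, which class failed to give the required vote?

Not approved — the Class II shares did not give the required vote.

Class I: 3/4 of 6303472 = 4727604; 4,727,604 required, 4,727,604 in favor — approved.
Class II: 4/5 of 284181 = 227344.80, rounded up to 227345; 227,345 required, 227,263 in favor — not approved.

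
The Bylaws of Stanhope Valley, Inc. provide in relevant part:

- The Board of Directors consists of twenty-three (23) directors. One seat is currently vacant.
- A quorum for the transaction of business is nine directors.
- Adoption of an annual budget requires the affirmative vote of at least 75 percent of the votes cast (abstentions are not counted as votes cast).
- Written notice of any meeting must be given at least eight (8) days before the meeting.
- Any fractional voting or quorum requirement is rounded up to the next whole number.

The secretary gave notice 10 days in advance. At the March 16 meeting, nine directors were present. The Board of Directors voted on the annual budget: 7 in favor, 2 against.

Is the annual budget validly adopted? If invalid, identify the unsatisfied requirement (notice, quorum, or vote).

Valid — all requirements satisfied.

Notice: 10 days given; 8 required (10 ≥ 8). Satisfied.
Quorum: 9 present; quorum is 9. Satisfied.
Vote: the annual budget requires three-fourths of the votes cast (9). 3/4 of 9 = 6.75, rounded up to 7, so 7 affirmative votes are needed; 7 voted in favor. Satisfied.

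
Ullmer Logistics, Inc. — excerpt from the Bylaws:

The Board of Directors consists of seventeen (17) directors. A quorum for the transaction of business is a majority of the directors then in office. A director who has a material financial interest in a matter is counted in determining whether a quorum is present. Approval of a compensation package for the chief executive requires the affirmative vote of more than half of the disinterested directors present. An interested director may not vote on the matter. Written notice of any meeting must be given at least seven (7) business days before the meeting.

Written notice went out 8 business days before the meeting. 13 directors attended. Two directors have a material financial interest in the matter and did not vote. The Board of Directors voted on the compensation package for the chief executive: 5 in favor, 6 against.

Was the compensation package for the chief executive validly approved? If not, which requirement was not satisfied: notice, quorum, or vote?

Invalid — vote requirement not satisfied.

Notice: 8 business days given; 7 required (8 ≥ 7). Satisfied.
Quorum: 13 present (interested directors count toward quorum); quorum is 9. Satisfied.
Vote: the compensation package for the chief executive requires a majority of the disinterested directors present (13 − 2 = 11). A majority of 11 is 6, so 6 affirmative votes are needed; 5 voted in favor. Not satisfied.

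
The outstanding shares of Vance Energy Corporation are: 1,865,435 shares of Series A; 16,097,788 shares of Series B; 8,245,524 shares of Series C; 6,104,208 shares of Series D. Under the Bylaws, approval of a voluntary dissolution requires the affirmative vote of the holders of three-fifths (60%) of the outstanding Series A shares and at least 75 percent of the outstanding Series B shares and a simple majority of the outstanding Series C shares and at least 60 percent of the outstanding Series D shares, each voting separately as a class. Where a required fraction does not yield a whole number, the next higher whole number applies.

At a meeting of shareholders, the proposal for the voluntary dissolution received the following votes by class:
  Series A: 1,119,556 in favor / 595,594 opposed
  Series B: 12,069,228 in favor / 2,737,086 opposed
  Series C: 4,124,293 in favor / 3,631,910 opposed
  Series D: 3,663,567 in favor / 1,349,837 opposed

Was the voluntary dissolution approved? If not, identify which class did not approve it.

Not approved — the Series B shares did not give the required vote.

Series A: 3/5 of 1865435 = 1119261; 1,119,261 required, 1,119,556 in favor — approved.
Series B: 3/4 of 16097788 = 12073341; 12,073,341 required, 12,069,228 in favor — not approved.
Series C: a majority of 8245524 is 4122763; 4,122,763 required, 4,124,293 in favor — approved.
Series D: 3/5 of 6104208 = 3662524.80, rounded up to 3662525; 3,662,525 required, 3,663,567 in favor — approved.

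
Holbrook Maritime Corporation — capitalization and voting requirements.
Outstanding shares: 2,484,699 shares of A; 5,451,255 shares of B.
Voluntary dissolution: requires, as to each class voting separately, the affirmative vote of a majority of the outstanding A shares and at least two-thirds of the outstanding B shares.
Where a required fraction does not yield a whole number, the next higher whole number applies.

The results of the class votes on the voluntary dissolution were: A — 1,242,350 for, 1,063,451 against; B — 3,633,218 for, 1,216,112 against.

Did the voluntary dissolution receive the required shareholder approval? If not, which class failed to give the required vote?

A: a majority of 2484699 is 1242350; 1,242,350 required, 1,242,350 in favor — approved.
B: 2/3 of 5451255 = 3634170; 3,634,170 required, 3,633,218 in favor — not approved.

Not approved — the B shares did not give the required vote.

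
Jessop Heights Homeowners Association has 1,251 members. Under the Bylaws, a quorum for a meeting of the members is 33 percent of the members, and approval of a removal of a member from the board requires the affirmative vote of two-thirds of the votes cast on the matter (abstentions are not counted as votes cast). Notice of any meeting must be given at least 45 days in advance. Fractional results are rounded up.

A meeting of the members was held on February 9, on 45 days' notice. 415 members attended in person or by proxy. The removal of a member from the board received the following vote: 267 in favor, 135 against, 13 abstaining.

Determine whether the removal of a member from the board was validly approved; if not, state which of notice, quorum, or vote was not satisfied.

Invalid — vote requirement not satisfied.

Notice: 45 days given; 45 required. Satisfied.
Quorum: 33% of 1,251 = 412.83, rounded up to 413; 415 present. Satisfied.
Vote: requires two-thirds of the votes cast (415 − 13 abstaining = 402); 2/3 of 402 = 268, so 268 needed; 267 in favor. Not satisfied.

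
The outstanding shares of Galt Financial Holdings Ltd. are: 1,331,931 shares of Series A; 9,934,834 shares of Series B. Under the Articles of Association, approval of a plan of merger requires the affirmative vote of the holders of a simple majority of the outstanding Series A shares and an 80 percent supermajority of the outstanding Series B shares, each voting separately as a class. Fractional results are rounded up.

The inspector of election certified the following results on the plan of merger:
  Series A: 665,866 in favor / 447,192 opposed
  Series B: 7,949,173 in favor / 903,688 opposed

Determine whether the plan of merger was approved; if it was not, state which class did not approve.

Not approved — the Series A shares did not give the required vote.

Series A: a majority of 1331931 is 665966; 665,966 required, 665,866 in favor — not approved.
Series B: 4/5 of 9934834 = 7947867.20, rounded up to 7947868; 7,947,868 required, 7,949,173 in favor — approved.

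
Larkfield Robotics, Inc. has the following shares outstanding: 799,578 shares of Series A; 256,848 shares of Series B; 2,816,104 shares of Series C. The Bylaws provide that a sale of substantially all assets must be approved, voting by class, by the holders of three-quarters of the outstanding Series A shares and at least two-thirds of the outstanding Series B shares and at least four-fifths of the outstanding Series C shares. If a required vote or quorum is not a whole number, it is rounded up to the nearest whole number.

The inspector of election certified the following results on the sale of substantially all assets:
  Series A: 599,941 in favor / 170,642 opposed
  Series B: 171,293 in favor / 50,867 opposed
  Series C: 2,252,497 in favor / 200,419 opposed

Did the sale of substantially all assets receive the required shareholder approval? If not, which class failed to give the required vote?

Not approved — the Series C shares did not give the required vote.

Series A: 3/4 of 799578 = 599683.50, rounded up to 599684; 599,684 required, 599,941 in favor — approved.
Series B: 2/3 of 256848 = 171232; 171,232 required, 171,293 in favor — approved.
Series C: 4/5 of 2816104 = 2252883.20, rounded up to 2252884; 2,252,884 required, 2,252,497 in favor — not approved.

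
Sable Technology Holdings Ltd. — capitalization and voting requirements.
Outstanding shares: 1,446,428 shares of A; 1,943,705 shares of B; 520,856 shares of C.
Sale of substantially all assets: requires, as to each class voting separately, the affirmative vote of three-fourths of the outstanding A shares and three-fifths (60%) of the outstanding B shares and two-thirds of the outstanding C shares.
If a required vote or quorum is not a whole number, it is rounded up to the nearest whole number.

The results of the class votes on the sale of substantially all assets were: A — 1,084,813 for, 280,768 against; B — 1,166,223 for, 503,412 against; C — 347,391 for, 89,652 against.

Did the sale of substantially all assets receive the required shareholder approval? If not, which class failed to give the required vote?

Not approved — the A shares did not give the required vote.

A: 3/4 of 1446428 = 1084821; 1,084,821 required, 1,084,813 in favor — not approved.
B: 3/5 of 1943705 = 1166223; 1,166,223 required, 1,166,223 in favor — approved.
C: 2/3 of 520856 = 347237.33, rounded up to 347238; 347,238 required, 347,391 in favor — approved.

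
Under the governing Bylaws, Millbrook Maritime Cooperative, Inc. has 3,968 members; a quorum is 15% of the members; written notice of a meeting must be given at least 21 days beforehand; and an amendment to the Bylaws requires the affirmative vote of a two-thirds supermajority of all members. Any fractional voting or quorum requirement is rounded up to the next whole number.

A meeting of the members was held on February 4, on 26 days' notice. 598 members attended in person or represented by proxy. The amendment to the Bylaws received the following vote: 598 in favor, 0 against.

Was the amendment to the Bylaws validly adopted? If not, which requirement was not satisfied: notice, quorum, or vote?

Invalid — vote requirement not satisfied.

Notice: 26 days given; 21 required. Satisfied.
Quorum: 15% of 3,968 = 595.20, rounded up to 596; 598 present. Satisfied.
Vote: requires two-thirds of all members (3,968); 2/3 of 3968 = 2645.33, rounded up to 2646, so 2,646 needed; 598 in favor. Not satisfied.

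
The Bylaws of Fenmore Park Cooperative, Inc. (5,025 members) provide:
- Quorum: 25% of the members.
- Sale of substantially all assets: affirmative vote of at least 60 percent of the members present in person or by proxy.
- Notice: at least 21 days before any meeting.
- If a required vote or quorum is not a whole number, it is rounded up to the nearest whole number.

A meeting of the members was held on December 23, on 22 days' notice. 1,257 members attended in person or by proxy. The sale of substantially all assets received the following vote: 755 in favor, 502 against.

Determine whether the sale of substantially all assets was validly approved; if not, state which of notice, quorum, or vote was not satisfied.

Notice: 22 days given; 21 required. Satisfied.
Quorum: 25% of 5,025 = 1,256.25, rounded up to 1,257; 1,257 present. Satisfied.
Vote: requires three-fifths of those present (1,257); 3/5 of 1257 = 754.20, rounded up to 755, so 755 needed; 755 in favor. Satisfied.

Valid — all requirements satisfied.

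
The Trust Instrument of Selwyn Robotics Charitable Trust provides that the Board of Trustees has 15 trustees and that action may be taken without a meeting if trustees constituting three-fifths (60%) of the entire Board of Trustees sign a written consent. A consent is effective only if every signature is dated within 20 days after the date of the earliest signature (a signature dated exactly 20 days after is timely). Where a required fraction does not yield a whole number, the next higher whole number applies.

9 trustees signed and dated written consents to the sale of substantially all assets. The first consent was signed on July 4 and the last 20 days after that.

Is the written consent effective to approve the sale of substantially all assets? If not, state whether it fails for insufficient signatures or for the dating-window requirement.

Signatures required: three-fifths (60%) of 15 — 3/5 of 15 = 9, so 9 needed; 9 signed. Sufficient.
Dating window: the latest signature is 20 days after the earliest; the limit is 20 days. Within the window.

Effective — both the signature and dating-window requirements are satisfied.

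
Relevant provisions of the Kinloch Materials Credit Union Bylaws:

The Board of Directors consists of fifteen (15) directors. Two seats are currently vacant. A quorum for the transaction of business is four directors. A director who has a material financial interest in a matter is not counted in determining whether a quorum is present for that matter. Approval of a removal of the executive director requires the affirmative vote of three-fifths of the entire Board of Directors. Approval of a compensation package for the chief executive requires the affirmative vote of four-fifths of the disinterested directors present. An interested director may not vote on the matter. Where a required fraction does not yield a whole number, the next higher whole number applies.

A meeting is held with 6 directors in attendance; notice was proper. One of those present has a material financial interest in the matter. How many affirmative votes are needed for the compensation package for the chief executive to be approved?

4

The compensation package for the chief executive requires four-fifths of the disinterested directors present (6 − 1 = 5).
4/5 of 5 = 4.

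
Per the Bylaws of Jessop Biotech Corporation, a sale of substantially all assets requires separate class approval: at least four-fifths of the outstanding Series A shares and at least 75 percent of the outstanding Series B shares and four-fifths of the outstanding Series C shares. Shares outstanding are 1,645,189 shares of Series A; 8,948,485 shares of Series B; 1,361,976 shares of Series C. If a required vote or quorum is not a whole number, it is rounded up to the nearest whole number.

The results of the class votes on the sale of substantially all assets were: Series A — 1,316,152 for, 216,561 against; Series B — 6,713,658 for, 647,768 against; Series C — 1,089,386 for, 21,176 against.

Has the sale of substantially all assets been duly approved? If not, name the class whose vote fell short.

Series A: 4/5 of 1645189 = 1316151.20, rounded up to 1316152; 1,316,152 required, 1,316,152 in favor — approved.
Series B: 3/4 of 8948485 = 6711363.75, rounded up to 6711364; 6,711,364 required, 6,713,658 in favor — approved.
Series C: 4/5 of 1361976 = 1089580.80, rounded up to 1089581; 1,089,581 required, 1,089,386 in favor — not approved.

Not approved — the Series C shares did not give the required vote.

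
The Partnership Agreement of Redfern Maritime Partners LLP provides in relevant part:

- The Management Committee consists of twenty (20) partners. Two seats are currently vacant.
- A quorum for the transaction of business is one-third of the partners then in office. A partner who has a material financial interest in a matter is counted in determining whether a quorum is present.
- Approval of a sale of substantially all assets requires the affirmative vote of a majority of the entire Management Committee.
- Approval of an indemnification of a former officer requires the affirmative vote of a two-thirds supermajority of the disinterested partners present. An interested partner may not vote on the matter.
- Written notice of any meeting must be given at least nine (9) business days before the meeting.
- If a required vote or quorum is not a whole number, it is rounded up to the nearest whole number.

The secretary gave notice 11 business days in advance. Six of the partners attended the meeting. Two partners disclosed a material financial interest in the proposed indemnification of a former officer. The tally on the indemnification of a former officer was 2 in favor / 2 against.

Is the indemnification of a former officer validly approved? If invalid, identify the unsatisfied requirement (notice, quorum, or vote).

Notice: 11 business days given; 9 required (11 ≥ 9). Satisfied.
Quorum: 6 present (interested partners count toward quorum); quorum is 6. Satisfied.
Vote: the indemnification of a former officer requires two-thirds of the disinterested partners present (6 − 2 = 4). 2/3 of 4 = 2.67, rounded up to 3, so 3 affirmative votes are needed; 2 voted in favor. Not satisfied.

Invalid — vote requirement not satisfied.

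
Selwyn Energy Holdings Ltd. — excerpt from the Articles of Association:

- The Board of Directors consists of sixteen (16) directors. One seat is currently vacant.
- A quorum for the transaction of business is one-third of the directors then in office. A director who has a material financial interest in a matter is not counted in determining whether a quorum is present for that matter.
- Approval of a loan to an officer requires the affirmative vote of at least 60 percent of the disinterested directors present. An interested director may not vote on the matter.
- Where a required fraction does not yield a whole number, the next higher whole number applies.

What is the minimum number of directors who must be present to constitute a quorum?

5

1/3 of 15 = 5.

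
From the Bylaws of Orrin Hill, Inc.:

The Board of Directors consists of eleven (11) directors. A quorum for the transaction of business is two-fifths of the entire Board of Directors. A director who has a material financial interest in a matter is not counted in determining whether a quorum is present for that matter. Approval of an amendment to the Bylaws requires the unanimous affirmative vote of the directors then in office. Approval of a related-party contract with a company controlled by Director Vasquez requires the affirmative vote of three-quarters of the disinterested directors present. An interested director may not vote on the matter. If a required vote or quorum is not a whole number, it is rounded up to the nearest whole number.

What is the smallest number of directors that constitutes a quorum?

2/5 of 11 = 4.40, rounded up to 5.

5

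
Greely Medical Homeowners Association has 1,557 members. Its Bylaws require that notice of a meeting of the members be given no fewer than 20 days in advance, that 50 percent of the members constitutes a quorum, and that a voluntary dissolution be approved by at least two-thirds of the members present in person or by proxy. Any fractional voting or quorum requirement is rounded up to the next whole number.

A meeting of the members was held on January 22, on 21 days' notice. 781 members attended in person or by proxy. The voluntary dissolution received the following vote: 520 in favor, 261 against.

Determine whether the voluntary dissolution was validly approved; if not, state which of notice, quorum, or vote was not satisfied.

Invalid — vote requirement not satisfied.

Notice: 21 days given; 20 required. Satisfied.
Quorum: 50% of 1,557 = 778.50, rounded up to 779; 781 present. Satisfied.
Vote: requires two-thirds of those present (781); 2/3 of 781 = 520.67, rounded up to 521, so 521 needed; 520 in favor. Not satisfied.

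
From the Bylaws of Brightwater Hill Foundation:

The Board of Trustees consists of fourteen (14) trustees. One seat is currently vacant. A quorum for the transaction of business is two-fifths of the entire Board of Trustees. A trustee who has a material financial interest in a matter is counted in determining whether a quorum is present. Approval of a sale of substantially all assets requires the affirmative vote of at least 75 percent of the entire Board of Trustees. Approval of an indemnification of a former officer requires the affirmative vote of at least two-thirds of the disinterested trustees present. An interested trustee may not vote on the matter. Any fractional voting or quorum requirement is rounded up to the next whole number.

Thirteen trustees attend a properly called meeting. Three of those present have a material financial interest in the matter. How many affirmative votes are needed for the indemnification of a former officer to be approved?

7

The indemnification of a former officer requires two-thirds of the disinterested trustees present (13 − 3 = 10).
2/3 of 10 = 6.67, rounded up to 7.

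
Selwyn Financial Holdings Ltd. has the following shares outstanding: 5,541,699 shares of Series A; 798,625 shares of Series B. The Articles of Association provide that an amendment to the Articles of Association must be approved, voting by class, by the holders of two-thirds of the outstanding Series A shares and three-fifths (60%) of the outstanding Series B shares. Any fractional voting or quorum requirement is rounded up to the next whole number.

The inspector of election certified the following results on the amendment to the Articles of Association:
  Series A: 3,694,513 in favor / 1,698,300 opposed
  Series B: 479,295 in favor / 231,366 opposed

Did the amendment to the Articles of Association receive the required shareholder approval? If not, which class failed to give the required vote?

Series A: 2/3 of 5541699 = 3694466; 3,694,466 required, 3,694,513 in favor — approved.
Series B: 3/5 of 798625 = 479175; 479,175 required, 479,295 in favor — approved.

Approved — every class gave the required vote.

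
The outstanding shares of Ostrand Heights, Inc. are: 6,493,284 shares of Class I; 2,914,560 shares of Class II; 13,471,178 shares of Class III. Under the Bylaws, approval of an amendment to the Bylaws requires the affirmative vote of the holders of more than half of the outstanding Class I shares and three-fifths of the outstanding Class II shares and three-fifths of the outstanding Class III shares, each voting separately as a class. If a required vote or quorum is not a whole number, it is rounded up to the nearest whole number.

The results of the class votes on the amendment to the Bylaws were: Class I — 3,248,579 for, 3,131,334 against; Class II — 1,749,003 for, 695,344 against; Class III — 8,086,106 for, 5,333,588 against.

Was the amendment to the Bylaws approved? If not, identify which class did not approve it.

Class I: a majority of 6493284 is 3246643; 3,246,643 required, 3,248,579 in favor — approved.
Class II: 3/5 of 2914560 = 1748736; 1,748,736 required, 1,749,003 in favor — approved.
Class III: 3/5 of 13471178 = 8082706.80, rounded up to 8082707; 8,082,707 required, 8,086,106 in favor — approved.

Approved — every class gave the required vote.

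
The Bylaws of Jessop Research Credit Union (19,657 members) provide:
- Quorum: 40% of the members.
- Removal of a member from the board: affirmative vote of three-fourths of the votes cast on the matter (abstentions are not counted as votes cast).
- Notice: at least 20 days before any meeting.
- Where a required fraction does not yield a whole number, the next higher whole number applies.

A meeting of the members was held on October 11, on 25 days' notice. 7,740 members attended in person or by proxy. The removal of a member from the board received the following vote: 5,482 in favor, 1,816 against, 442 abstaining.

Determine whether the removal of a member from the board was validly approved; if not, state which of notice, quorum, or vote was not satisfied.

Invalid — quorum requirement not satisfied.

Notice: 25 days given; 20 required. Satisfied.
Quorum: 40% of 19,657 = 7,862.80, rounded up to 7,863; 7,740 present. Not satisfied.
Vote: requires three-fourths of the votes cast (7,740 − 442 abstaining = 7,298); 3/4 of 7298 = 5473.50, rounded up to 5474, so 5,474 needed; 5,482 in favor. Satisfied.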